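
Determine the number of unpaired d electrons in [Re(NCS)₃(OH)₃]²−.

3

Ligand charges: each isothiocyanate is −1; each hydroxide is −1. With an overall charge of −2 the rhenium centre must be in the +4 oxidation state.
Re sits in group 7, so the d-electron count is 7 − 4 = 3.
In an octahedral field the d³ configuration is t₂g³e_g⁰ (only one arrangement possible), giving 3 unpaired electrons.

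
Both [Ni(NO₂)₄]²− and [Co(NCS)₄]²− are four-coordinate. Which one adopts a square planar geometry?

[Ni(NO₂)₄]²−

For [Ni(NO₂)₄]²−: Summing ligand charges against the −2 overall charge gives an oxidation state of +2 for nickel. Group 10 minus oxidation state 2 gives a d⁸ configuration. Nitro (N-bound nitrite) is a strong-field ligand (high in the spectrochemical series). A 3d d⁸ ion with strong-field ligands gains enough CFSE to favour square planar over tetrahedral. → square planar.
For [Co(NCS)₄]²−: Ligand charges: each isothiocyanate is −1. With an overall charge of −2 the cobalt centre must be in the +2 oxidation state. Group 9 minus oxidation state 2 gives a d⁷ configuration. For a high-spin 3d d⁷ ion with weak-field ligands the small Δₜ gives little square-planar CFSE advantage, so four ligands adopt the sterically favoured tetrahedral geometry. → tetrahedral.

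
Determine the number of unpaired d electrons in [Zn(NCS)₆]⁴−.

0

Ligand charges: each isothiocyanate is −1. With an overall charge of −4 the zinc centre must be in the +2 oxidation state.
Group 12 minus oxidation state 2 gives a d¹⁰ configuration.
In an octahedral field the d¹⁰ configuration is t₂g⁶e_g⁴, giving 0 unpaired electrons.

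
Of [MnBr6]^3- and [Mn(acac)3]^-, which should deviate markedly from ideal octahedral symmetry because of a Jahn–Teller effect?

[MnBr6]^3-

[MnBr6]^3-: Each bromide is −1; balancing the −3 overall charge requires Mn(III). Mn sits in group 7, so the d-electron count is 7 − 3 = 4. Bromide is a weak-field ligand for a first-row metal, so the complex is high-spin. The t₂g³e_g¹ (high-spin) configuration has an unevenly filled e_g set; the Jahn–Teller theorem predicts a tetragonal distortion (typically axial elongation) to lift the degeneracy.
[Mn(acac)3]^-: Summing ligand charges against the −1 overall charge gives an oxidation state of +2 for manganese. Group 7 minus oxidation state 2 gives a d⁵ configuration. Acetylacetonate is a weak-field ligand for a first-row metal, so the complex is high-spin. The d⁵ configuration leaves the e_g set evenly filled (or empty) — no strong Jahn–Teller driving force.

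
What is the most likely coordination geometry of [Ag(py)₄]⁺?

Pyridine is neutral; balancing the +1 overall charge requires Ag(I).
Group 11 minus oxidation state 1 gives a d¹⁰ configuration.
With 4 monodentate ligands the coordination number is 4.
A d¹⁰ ion has no crystal-field stabilisation preference between square planar and tetrahedral, so four ligands adopt the sterically favoured tetrahedral geometry.

tetrahedral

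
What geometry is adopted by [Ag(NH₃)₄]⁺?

Ammonia is neutral; balancing the +1 overall charge requires Ag(I).
Silver is a group-11 element; Ag(I) is therefore d¹⁰.
With 4 monodentate ligands the coordination number is 4.
A d¹⁰ ion has no crystal-field stabilisation preference between square planar and tetrahedral, so four ligands adopt the sterically favoured tetrahedral geometry.

tetrahedral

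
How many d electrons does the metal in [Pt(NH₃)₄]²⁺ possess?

d⁸

Ligand charges: ammonia is neutral. With an overall charge of +2 the platinum centre must be in the +2 oxidation state.
Platinum is a group-10 element; Pt(II) is therefore d⁸.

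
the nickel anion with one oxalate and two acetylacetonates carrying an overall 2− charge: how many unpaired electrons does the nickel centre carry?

2 unpaired electrons

Each oxalate is −2; each acetylacetonate is −1; balancing the −2 overall charge requires Ni(II).
Group 10 minus oxidation state 2 gives a d⁸ configuration.
Counting donor atoms: 1×oxalate (bidentate) → 2 donors; 2×acetylacetonate (bidentate) → 4 donors. Coordination number = 6.
In an octahedral field the d⁸ configuration is t₂g⁶e_g² (only one arrangement possible), giving 2 unpaired electrons.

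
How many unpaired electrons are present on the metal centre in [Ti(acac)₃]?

Ligand charges: each acetylacetonate is −1. With an overall charge of 0 the titanium centre must be in the +3 oxidation state.
Ti sits in group 4, so the d-electron count is 4 − 3 = 1.
Counting donor atoms: 3×acetylacetonate (bidentate) → 6 donors. Coordination number = 6.
In an octahedral field the d¹ configuration is t₂g¹e_g⁰ (only one arrangement possible), giving 1 unpaired electron.

1 unpaired electron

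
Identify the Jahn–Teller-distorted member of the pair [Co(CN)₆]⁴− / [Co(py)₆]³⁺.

[Co(CN)₆]⁴−: Ligand charges: each cyanide is −1. With an overall charge of −4 the cobalt centre must be in the +2 oxidation state. Co sits in group 9, so the d-electron count is 9 − 2 = 7. Cyanide is a strong-field ligand (high in the spectrochemical series) for a first-row metal, so the complex is low-spin. The t₂g⁶e_g¹ (low-spin) configuration has an unevenly filled e_g set; the Jahn–Teller theorem predicts a tetragonal distortion (typically axial elongation) to lift the degeneracy.
[Co(py)₆]³⁺: Pyridine is neutral; balancing the +3 overall charge requires Co(III). Co sits in group 9, so the d-electron count is 9 − 3 = 6. Co(III) has an exceptionally large octahedral splitting and is low-spin with essentially every ligand except fluoride. The d⁶ configuration leaves the e_g set evenly filled (or empty) — no strong Jahn–Teller driving force.

[Co(CN)₆]⁴−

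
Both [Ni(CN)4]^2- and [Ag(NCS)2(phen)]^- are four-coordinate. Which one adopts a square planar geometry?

For [Ni(CN)4]^2-: Ligand charges: each cyanide is −1. With an overall charge of −2 the nickel centre must be in the +2 oxidation state. Ni sits in group 10, so the d-electron count is 10 − 2 = 8. Cyanide is a strong-field ligand (high in the spectrochemical series). A 3d d⁸ ion with strong-field ligands gains enough CFSE to favour square planar over tetrahedral. → square planar.
For [Ag(NCS)2(phen)]^-: Ligand charges: each isothiocyanate is −1; 1,10-phenanthroline is neutral. With an overall charge of −1 the silver centre must be in the +1 oxidation state. Ag sits in group 11, so the d-electron count is 11 − 1 = 10. A d¹⁰ ion has no crystal-field stabilisation preference between square planar and tetrahedral, so four ligands adopt the sterically favoured tetrahedral geometry. → tetrahedral.

[Ni(CN)4]^2-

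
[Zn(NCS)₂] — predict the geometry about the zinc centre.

Summing ligand charges against the 0 overall charge gives an oxidation state of +2 for zinc.
Group 12 minus oxidation state 2 gives a d¹⁰ configuration.
With 2 monodentate ligands the coordination number is 2.
A d¹⁰ ion with only two ligands adopts a linear arrangement (sp hybridisation; no CFSE preference).

linear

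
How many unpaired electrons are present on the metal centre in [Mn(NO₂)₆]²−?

Summing ligand charges against the −2 overall charge gives an oxidation state of +4 for manganese.
Manganese is a group-7 element; Mn(IV) is therefore d³.
In an octahedral field the d³ configuration is t₂g³e_g⁰ (only one arrangement possible), giving 3 unpaired electrons.

3 unpaired electrons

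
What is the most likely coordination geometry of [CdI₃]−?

trigonal planar

Ligand charges: each iodide is −1. With an overall charge of −1 the cadmium centre must be in the +2 oxidation state.
Group 12 minus oxidation state 2 gives a d¹⁰ configuration.
Coordination number: 3.
Three ligands around a d¹⁰ centre minimise repulsion in a trigonal-planar arrangement.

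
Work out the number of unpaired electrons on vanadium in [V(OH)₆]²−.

Ligand charges: each hydroxide is −1. With an overall charge of −2 the vanadium centre must be in the +4 oxidation state.
V sits in group 5, so the d-electron count is 5 − 4 = 1.
In an octahedral field the d¹ configuration is t₂g¹e_g⁰ (only one arrangement possible), giving 1 unpaired electron.

1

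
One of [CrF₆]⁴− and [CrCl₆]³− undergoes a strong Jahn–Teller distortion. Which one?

[CrF₆]⁴−

[CrF₆]⁴−: Each fluoride is −1; balancing the −4 overall charge requires Cr(II). Cr sits in group 6, so the d-electron count is 6 − 2 = 4. Fluoride is a weak-field ligand for a first-row metal, so the complex is high-spin. The t₂g³e_g¹ (high-spin) configuration has an unevenly filled e_g set; the Jahn–Teller theorem predicts a tetragonal distortion (typically axial elongation) to lift the degeneracy.
[CrCl₆]³−: Ligand charges: each chloride is −1. With an overall charge of −3 the chromium centre must be in the +3 oxidation state. Group 6 minus oxidation state 3 gives a d³ configuration. The d³ configuration leaves the e_g set evenly filled (or empty) — no strong Jahn–Teller driving force.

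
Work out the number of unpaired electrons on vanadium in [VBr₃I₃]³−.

2

Ligand charges: each bromide is −1; each iodide is −1. With an overall charge of −3 the vanadium centre must be in the +3 oxidation state.
Vanadium is a group-5 element; V(III) is therefore d².
In an octahedral field the d² configuration is t₂g²e_g⁰ (only one arrangement possible), giving 2 unpaired electrons.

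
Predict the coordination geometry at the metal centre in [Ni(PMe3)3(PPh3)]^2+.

square planar

Summing ligand charges against the +2 overall charge gives an oxidation state of +2 for nickel.
Nickel is a group-10 element; Ni(II) is therefore d⁸.
Coordination number: 4.
Trimethylphosphine and triphenylphosphine are strong-field ligands (high in the spectrochemical series).
A 3d d⁸ ion with strong-field ligands gains enough CFSE to favour square planar over tetrahedral.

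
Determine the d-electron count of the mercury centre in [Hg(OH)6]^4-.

d¹⁰

Ligand charges: each hydroxide is −1. With an overall charge of −4 the mercury centre must be in the +2 oxidation state.
Mercury is a group-12 element; Hg(II) is therefore d¹⁰.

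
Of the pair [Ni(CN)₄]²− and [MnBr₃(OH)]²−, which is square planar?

[Ni(CN)₄]²−

For [Ni(CN)₄]²−: Each cyanide is −1; balancing the −2 overall charge requires Ni(II). Ni sits in group 10, so the d-electron count is 10 − 2 = 8. Cyanide is a strong-field ligand (high in the spectrochemical series). A 3d d⁸ ion with strong-field ligands gains enough CFSE to favour square planar over tetrahedral. → square planar.
For [MnBr₃(OH)]²−: Each bromide is −1; each hydroxide is −1; balancing the −2 overall charge requires Mn(II). Manganese is a group-7 element; Mn(II) is therefore d⁵. A high-spin d⁵ ion has zero CFSE in either geometry, so four ligands adopt the sterically favoured tetrahedral geometry. → tetrahedral.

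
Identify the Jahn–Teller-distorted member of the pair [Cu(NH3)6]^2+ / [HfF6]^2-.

[Cu(NH3)6]^2+

[Cu(NH3)6]^2+: Ligand charges: ammonia is neutral. With an overall charge of +2 the copper centre must be in the +2 oxidation state. Copper is a group-11 element; Cu(II) is therefore d⁹. The t₂g⁶e_g³ configuration has an unevenly filled e_g set; the Jahn–Teller theorem predicts a tetragonal distortion (typically axial elongation) to lift the degeneracy.
[HfF6]^2-: Ligand charges: each fluoride is −1. With an overall charge of −2 the hafnium centre must be in the +4 oxidation state. Hafnium is a group-4 element; Hf(IV) is therefore d⁰. The d⁰ configuration leaves the e_g set evenly filled (or empty) — no strong Jahn–Teller driving force.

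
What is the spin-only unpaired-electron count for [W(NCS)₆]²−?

Summing ligand charges against the −2 overall charge gives an oxidation state of +4 for tungsten.
W sits in group 6, so the d-electron count is 6 − 4 = 2.
In an octahedral field the d² configuration is t₂g²e_g⁰ (only one arrangement possible), giving 2 unpaired electrons.

2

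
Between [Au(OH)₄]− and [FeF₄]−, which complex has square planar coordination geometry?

[Au(OH)₄]−

For [Au(OH)₄]−: Ligand charges: each hydroxide is −1. With an overall charge of −1 the gold centre must be in the +3 oxidation state. Gold is a group-11 element; Au(III) is therefore d⁸. A 5d d⁸ ion has a large crystal-field splitting; square planar leaves the high-energy d_{x²−y²} orbital empty and maximises CFSE. → square planar.
For [FeF₄]−: Ligand charges: each fluoride is −1. With an overall charge of −1 the iron centre must be in the +3 oxidation state. Fe sits in group 8, so the d-electron count is 8 − 3 = 5. A high-spin d⁵ ion has zero CFSE in either geometry, so four ligands adopt the sterically favoured tetrahedral geometry. → tetrahedral.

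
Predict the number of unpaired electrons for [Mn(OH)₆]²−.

3 unpaired electrons

Summing ligand charges against the −2 overall charge gives an oxidation state of +4 for manganese.
Mn sits in group 7, so the d-electron count is 7 − 4 = 3.
In an octahedral field the d³ configuration is t₂g³e_g⁰ (only one arrangement possible), giving 3 unpaired electrons.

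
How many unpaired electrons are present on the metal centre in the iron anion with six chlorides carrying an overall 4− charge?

Summing ligand charges against the −4 overall charge gives an oxidation state of +2 for iron.
Group 8 minus oxidation state 2 gives a d⁶ configuration.
The spin state decides the count: Chloride is a weak-field ligand for a first-row metal, so the complex is high-spin.
An octahedral high-spin d⁶ ion is t₂g⁴e_g², giving 4 unpaired electrons.

4 unpaired electrons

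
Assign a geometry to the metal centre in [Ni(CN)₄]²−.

square planar

Each cyanide is −1; balancing the −2 overall charge requires Ni(II).
Ni sits in group 10, so the d-electron count is 10 − 2 = 8.
Coordination number: 4.
Cyanide is a strong-field ligand (high in the spectrochemical series).
A 3d d⁸ ion with strong-field ligands gains enough CFSE to favour square planar over tetrahedral.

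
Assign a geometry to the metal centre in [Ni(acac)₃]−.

Each acetylacetonate is −1; balancing the −1 overall charge requires Ni(II).
Nickel is a group-10 element; Ni(II) is therefore d⁸.
Counting donor atoms: 3×acetylacetonate (bidentate) → 6 donors. Coordination number = 6.
Six donors around a single metal centre give an octahedral coordination sphere.

octahedral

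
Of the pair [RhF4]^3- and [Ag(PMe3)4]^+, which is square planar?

For [RhF4]^3-: Summing ligand charges against the −3 overall charge gives an oxidation state of +1 for rhodium. Rhodium is a group-9 element; Rh(I) is therefore d⁸. A 4d d⁸ ion has a large crystal-field splitting; square planar leaves the high-energy d_{x²−y²} orbital empty and maximises CFSE. → square planar.
For [Ag(PMe3)4]^+: Trimethylphosphine is neutral; balancing the +1 overall charge requires Ag(I). Ag sits in group 11, so the d-electron count is 11 − 1 = 10. A d¹⁰ ion has no crystal-field stabilisation preference between square planar and tetrahedral, so four ligands adopt the sterically favoured tetrahedral geometry. → tetrahedral.

[RhF4]^3-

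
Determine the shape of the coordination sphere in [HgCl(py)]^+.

Summing ligand charges against the +1 overall charge gives an oxidation state of +2 for mercury.
Group 12 minus oxidation state 2 gives a d¹⁰ configuration.
Coordination number: 2.
A d¹⁰ ion with only two ligands adopts a linear arrangement (sp hybridisation; no CFSE preference).

linear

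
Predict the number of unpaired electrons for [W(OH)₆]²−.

2

Ligand charges: each hydroxide is −1. With an overall charge of −2 the tungsten centre must be in the +4 oxidation state.
W sits in group 6, so the d-electron count is 6 − 4 = 2.
In an octahedral field the d² configuration is t₂g²e_g⁰ (only one arrangement possible), giving 2 unpaired electrons.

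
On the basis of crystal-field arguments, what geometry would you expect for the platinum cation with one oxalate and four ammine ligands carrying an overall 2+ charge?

octahedral

Ligand charges: each oxalate is −2; ammonia is neutral. With an overall charge of +2 the platinum centre must be in the +4 oxidation state.
Platinum is a group-10 element; Pt(IV) is therefore d⁶.
Counting donor atoms: 1×oxalate (bidentate) → 2 donors; 4×ammonia (monodentate) → 4 donors. Coordination number = 6.
Six donors around a single metal centre give an octahedral coordination sphere.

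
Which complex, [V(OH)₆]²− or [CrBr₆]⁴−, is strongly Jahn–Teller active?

[CrBr₆]⁴−

[V(OH)₆]²−: Summing ligand charges against the −2 overall charge gives an oxidation state of +4 for vanadium. V sits in group 5, so the d-electron count is 5 − 4 = 1. The d¹ configuration leaves the e_g set evenly filled (or empty) — no strong Jahn–Teller driving force.
[CrBr₆]⁴−: Ligand charges: each bromide is −1. With an overall charge of −4 the chromium centre must be in the +2 oxidation state. Group 6 minus oxidation state 2 gives a d⁴ configuration. Bromide is a weak-field ligand for a first-row metal, so the complex is high-spin. The t₂g³e_g¹ (high-spin) configuration has an unevenly filled e_g set; the Jahn–Teller theorem predicts a tetragonal distortion (typically axial elongation) to lift the degeneracy.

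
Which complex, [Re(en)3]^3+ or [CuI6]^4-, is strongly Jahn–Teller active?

[Re(en)3]^3+: Ethylenediamine is neutral; balancing the +3 overall charge requires Re(III). Group 7 minus oxidation state 3 gives a d⁴ configuration. A 5d ion has a large Δₒ and is invariably low-spin. The d⁴ configuration leaves the e_g set evenly filled (or empty) — no strong Jahn–Teller driving force.
[CuI6]^4-: Summing ligand charges against the −4 overall charge gives an oxidation state of +2 for copper. Cu sits in group 11, so the d-electron count is 11 − 2 = 9. The t₂g⁶e_g³ configuration has an unevenly filled e_g set; the Jahn–Teller theorem predicts a tetragonal distortion (typically axial elongation) to lift the degeneracy.

[CuI6]^4-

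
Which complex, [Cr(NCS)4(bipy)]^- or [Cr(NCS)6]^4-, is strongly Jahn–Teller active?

[Cr(NCS)4(bipy)]^-: Each isothiocyanate is −1; 2,2′-bipyridine is neutral; balancing the −1 overall charge requires Cr(III). Chromium is a group-6 element; Cr(III) is therefore d³. The d³ configuration leaves the e_g set evenly filled (or empty) — no strong Jahn–Teller driving force.
[Cr(NCS)6]^4-: Summing ligand charges against the −4 overall charge gives an oxidation state of +2 for chromium. Chromium is a group-6 element; Cr(II) is therefore d⁴. Isothiocyanate is a weak-field ligand for a first-row metal, so the complex is high-spin. The t₂g³e_g¹ (high-spin) configuration has an unevenly filled e_g set; the Jahn–Teller theorem predicts a tetragonal distortion (typically axial elongation) to lift the degeneracy.

[Cr(NCS)6]^4-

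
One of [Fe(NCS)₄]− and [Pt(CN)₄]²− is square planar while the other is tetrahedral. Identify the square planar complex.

[Pt(CN)₄]²−

For [Fe(NCS)₄]−: Each isothiocyanate is −1; balancing the −1 overall charge requires Fe(III). Fe sits in group 8, so the d-electron count is 8 − 3 = 5. A high-spin d⁵ ion has zero CFSE in either geometry, so four ligands adopt the sterically favoured tetrahedral geometry. → tetrahedral.
For [Pt(CN)₄]²−: Each cyanide is −1; balancing the −2 overall charge requires Pt(II). Platinum is a group-10 element; Pt(II) is therefore d⁸. A 5d d⁸ ion has a large crystal-field splitting; square planar leaves the high-energy d_{x²−y²} orbital empty and maximises CFSE. → square planar.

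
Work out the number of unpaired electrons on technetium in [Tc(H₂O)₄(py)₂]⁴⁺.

3

Summing ligand charges against the +4 overall charge gives an oxidation state of +4 for technetium.
Tc sits in group 7, so the d-electron count is 7 − 4 = 3.
In an octahedral field the d³ configuration is t₂g³e_g⁰ (only one arrangement possible), giving 3 unpaired electrons.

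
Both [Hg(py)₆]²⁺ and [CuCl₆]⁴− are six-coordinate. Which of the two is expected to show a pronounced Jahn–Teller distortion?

[CuCl₆]⁴−

[Hg(py)₆]²⁺: Summing ligand charges against the +2 overall charge gives an oxidation state of +2 for mercury. Hg sits in group 12, so the d-electron count is 12 − 2 = 10. The d¹⁰ configuration leaves the e_g set evenly filled (or empty) — no strong Jahn–Teller driving force.
[CuCl₆]⁴−: Each chloride is −1; balancing the −4 overall charge requires Cu(II). Copper is a group-11 element; Cu(II) is therefore d⁹. The t₂g⁶e_g³ configuration has an unevenly filled e_g set; the Jahn–Teller theorem predicts a tetragonal distortion (typically axial elongation) to lift the degeneracy.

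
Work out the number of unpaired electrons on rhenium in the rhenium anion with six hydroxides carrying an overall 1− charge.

Ligand charges: each hydroxide is −1. With an overall charge of −1 the rhenium centre must be in the +5 oxidation state.
Re sits in group 7, so the d-electron count is 7 − 5 = 2.
In an octahedral field the d² configuration is t₂g²e_g⁰ (only one arrangement possible), giving 2 unpaired electrons.

2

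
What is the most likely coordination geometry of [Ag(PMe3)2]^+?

linear

Trimethylphosphine is neutral; balancing the +1 overall charge requires Ag(I).
Silver is a group-11 element; Ag(I) is therefore d¹⁰.
With 2 monodentate ligands the coordination number is 2.
A d¹⁰ ion with only two ligands adopts a linear arrangement (sp hybridisation; no CFSE preference).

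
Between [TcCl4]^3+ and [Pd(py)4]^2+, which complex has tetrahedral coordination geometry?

[TcCl4]^3+

For [TcCl4]^3+: Each chloride is −1; balancing the +3 overall charge requires Tc(VII). Technetium is a group-7 element; Tc(VII) is therefore d⁰. A d⁰ ion has no crystal-field stabilisation preference between square planar and tetrahedral, so four ligands adopt the sterically favoured tetrahedral geometry. → tetrahedral.
For [Pd(py)4]^2+: Summing ligand charges against the +2 overall charge gives an oxidation state of +2 for palladium. Pd sits in group 10, so the d-electron count is 10 − 2 = 8. A 4d d⁸ ion has a large crystal-field splitting; square planar leaves the high-energy d_{x²−y²} orbital empty and maximises CFSE. → square planar.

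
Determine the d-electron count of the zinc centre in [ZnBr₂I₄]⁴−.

Summing ligand charges against the −4 overall charge gives an oxidation state of +2 for zinc.
Group 12 minus oxidation state 2 gives a d¹⁰ configuration.

d¹⁰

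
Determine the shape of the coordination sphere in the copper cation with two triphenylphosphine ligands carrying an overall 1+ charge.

Ligand charges: triphenylphosphine is neutral. With an overall charge of +1 the copper centre must be in the +1 oxidation state.
Copper is a group-11 element; Cu(I) is therefore d¹⁰.
Coordination number: 2.
A d¹⁰ ion with only two ligands adopts a linear arrangement (sp hybridisation; no CFSE preference).

linear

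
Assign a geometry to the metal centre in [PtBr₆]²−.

octahedral

Each bromide is −1; balancing the −2 overall charge requires Pt(IV).
Pt sits in group 10, so the d-electron count is 10 − 4 = 6.
With 6 monodentate ligands the coordination number is 6.
Six donors around a single metal centre give an octahedral coordination sphere.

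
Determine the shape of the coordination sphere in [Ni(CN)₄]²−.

Each cyanide is −1; balancing the −2 overall charge requires Ni(II).
Group 10 minus oxidation state 2 gives a d⁸ configuration.
Coordination number: 4.
Cyanide is a strong-field ligand (high in the spectrochemical series).
A 3d d⁸ ion with strong-field ligands gains enough CFSE to favour square planar over tetrahedral.

square planar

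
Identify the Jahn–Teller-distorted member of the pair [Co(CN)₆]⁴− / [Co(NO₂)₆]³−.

[Co(CN)₆]⁴−

[Co(CN)₆]⁴−: Ligand charges: each cyanide is −1. With an overall charge of −4 the cobalt centre must be in the +2 oxidation state. Cobalt is a group-9 element; Co(II) is therefore d⁷. Cyanide is a strong-field ligand (high in the spectrochemical series) for a first-row metal, so the complex is low-spin. The t₂g⁶e_g¹ (low-spin) configuration has an unevenly filled e_g set; the Jahn–Teller theorem predicts a tetragonal distortion (typically axial elongation) to lift the degeneracy.
[Co(NO₂)₆]³−: Ligand charges: each nitro (N-bound nitrite) is −1. With an overall charge of −3 the cobalt centre must be in the +3 oxidation state. Cobalt is a group-9 element; Co(III) is therefore d⁶. Co(III) has an exceptionally large octahedral splitting and is low-spin with essentially every ligand except fluoride. The d⁶ configuration leaves the e_g set evenly filled (or empty) — no strong Jahn–Teller driving force.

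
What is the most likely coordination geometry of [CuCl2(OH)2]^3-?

tetrahedral

Ligand charges: each chloride is −1; each hydroxide is −1. With an overall charge of −3 the copper centre must be in the +1 oxidation state.
Cu sits in group 11, so the d-electron count is 11 − 1 = 10.
With 4 monodentate ligands the coordination number is 4.
A d¹⁰ ion has no crystal-field stabilisation preference between square planar and tetrahedral, so four ligands adopt the sterically favoured tetrahedral geometry.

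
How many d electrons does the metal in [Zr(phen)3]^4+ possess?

1,10-phenanthroline is neutral; balancing the +4 overall charge requires Zr(IV).
Zr sits in group 4, so the d-electron count is 4 − 4 = 0.

d⁰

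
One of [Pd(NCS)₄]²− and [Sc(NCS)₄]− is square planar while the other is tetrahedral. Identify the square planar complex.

[Pd(NCS)₄]²−

For [Pd(NCS)₄]²−: Summing ligand charges against the −2 overall charge gives an oxidation state of +2 for palladium. Group 10 minus oxidation state 2 gives a d⁸ configuration. A 4d d⁸ ion has a large crystal-field splitting; square planar leaves the high-energy d_{x²−y²} orbital empty and maximises CFSE. → square planar.
For [Sc(NCS)₄]−: Ligand charges: each isothiocyanate is −1. With an overall charge of −1 the scandium centre must be in the +3 oxidation state. Sc sits in group 3, so the d-electron count is 3 − 3 = 0. A d⁰ ion has no crystal-field stabilisation preference between square planar and tetrahedral, so four ligands adopt the sterically favoured tetrahedral geometry. → tetrahedral.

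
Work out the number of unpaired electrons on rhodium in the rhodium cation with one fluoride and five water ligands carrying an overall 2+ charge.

Each fluoride is −1; water is neutral; balancing the +2 overall charge requires Rh(III).
Rhodium is a group-9 element; Rh(III) is therefore d⁶.
The spin state decides the count: a 4d ion has a large Δₒ and is invariably low-spin.
An octahedral low-spin d⁶ ion is t₂g⁶e_g⁰, giving 0 unpaired electrons.

0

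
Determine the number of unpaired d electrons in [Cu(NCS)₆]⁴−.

1

Each isothiocyanate is −1; balancing the −4 overall charge requires Cu(II).
Group 11 minus oxidation state 2 gives a d⁹ configuration.
In an octahedral field the d⁹ configuration is t₂g⁶e_g³ (only one arrangement possible), giving 1 unpaired electron.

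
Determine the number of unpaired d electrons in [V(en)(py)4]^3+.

Summing ligand charges against the +3 overall charge gives an oxidation state of +3 for vanadium.
Vanadium is a group-5 element; V(III) is therefore d².
Counting donor atoms: 1×ethylenediamine (bidentate) → 2 donors; 4×pyridine (monodentate) → 4 donors. Coordination number = 6.
In an octahedral field the d² configuration is t₂g²e_g⁰ (only one arrangement possible), giving 2 unpaired electrons.

2 unpaired electrons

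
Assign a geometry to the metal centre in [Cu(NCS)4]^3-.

Ligand charges: each isothiocyanate is −1. With an overall charge of −3 the copper centre must be in the +1 oxidation state.
Copper is a group-11 element; Cu(I) is therefore d¹⁰.
With 4 monodentate ligands the coordination number is 4.
A d¹⁰ ion has no crystal-field stabilisation preference between square planar and tetrahedral, so four ligands adopt the sterically favoured tetrahedral geometry.

tetrahedral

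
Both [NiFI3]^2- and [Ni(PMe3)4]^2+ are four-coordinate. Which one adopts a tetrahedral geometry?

[NiFI3]^2-

For [NiFI3]^2-: Ligand charges: each fluoride is −1; each iodide is −1. With an overall charge of −2 the nickel centre must be in the +2 oxidation state. Ni sits in group 10, so the d-electron count is 10 − 2 = 8. Fluoride and iodide are weak-field ligands. With weak-field ligands the CFSE gain from square planar is small, so a 3d d⁸ ion takes the sterically preferred tetrahedral geometry. → tetrahedral.
For [Ni(PMe3)4]^2+: Ligand charges: trimethylphosphine is neutral. With an overall charge of +2 the nickel centre must be in the +2 oxidation state. Ni sits in group 10, so the d-electron count is 10 − 2 = 8. Trimethylphosphine is a strong-field ligand (high in the spectrochemical series). A 3d d⁸ ion with strong-field ligands gains enough CFSE to favour square planar over tetrahedral. → square planar.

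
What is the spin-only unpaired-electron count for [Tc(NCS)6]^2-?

3 unpaired electrons

Ligand charges: each isothiocyanate is −1. With an overall charge of −2 the technetium centre must be in the +4 oxidation state.
Technetium is a group-7 element; Tc(IV) is therefore d³.
In an octahedral field the d³ configuration is t₂g³e_g⁰ (only one arrangement possible), giving 3 unpaired electrons.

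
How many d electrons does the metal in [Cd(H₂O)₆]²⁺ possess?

d10

Ligand charges: water is neutral. With an overall charge of +2 the cadmium centre must be in the +2 oxidation state.
Cadmium is a group-12 element; Cd(II) is therefore d¹⁰.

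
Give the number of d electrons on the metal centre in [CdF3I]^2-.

Ligand charges: each fluoride is −1; each iodide is −1. With an overall charge of −2 the cadmium centre must be in the +2 oxidation state.
Cd sits in group 12, so the d-electron count is 12 − 2 = 10.

d10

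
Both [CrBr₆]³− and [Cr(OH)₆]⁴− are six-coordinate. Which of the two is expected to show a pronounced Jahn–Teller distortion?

[Cr(OH)₆]⁴−

[CrBr₆]³−: Summing ligand charges against the −3 overall charge gives an oxidation state of +3 for chromium. Group 6 minus oxidation state 3 gives a d³ configuration. The d³ configuration leaves the e_g set evenly filled (or empty) — no strong Jahn–Teller driving force.
[Cr(OH)₆]⁴−: Summing ligand charges against the −4 overall charge gives an oxidation state of +2 for chromium. Chromium is a group-6 element; Cr(II) is therefore d⁴. Hydroxide is a weak-field ligand for a first-row metal, so the complex is high-spin. The t₂g³e_g¹ (high-spin) configuration has an unevenly filled e_g set; the Jahn–Teller theorem predicts a tetragonal distortion (typically axial elongation) to lift the degeneracy.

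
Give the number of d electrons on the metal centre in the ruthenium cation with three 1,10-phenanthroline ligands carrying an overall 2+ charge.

Summing ligand charges against the +2 overall charge gives an oxidation state of +2 for ruthenium.
Group 8 minus oxidation state 2 gives a d⁶ configuration.

d6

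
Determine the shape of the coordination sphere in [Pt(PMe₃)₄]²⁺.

square planar

Trimethylphosphine is neutral; balancing the +2 overall charge requires Pt(II).
Platinum is a group-10 element; Pt(II) is therefore d⁸.
Coordination number: 4.
A 5d d⁸ ion has a large crystal-field splitting; square planar leaves the high-energy d_{x²−y²} orbital empty and maximises CFSE.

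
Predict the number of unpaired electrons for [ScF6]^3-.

0 unpaired electrons

Ligand charges: each fluoride is −1. With an overall charge of −3 the scandium centre must be in the +3 oxidation state.
Scandium is a group-3 element; Sc(III) is therefore d⁰.
In an octahedral field the d⁰ configuration is t₂g⁰e_g⁰, giving 0 unpaired electrons.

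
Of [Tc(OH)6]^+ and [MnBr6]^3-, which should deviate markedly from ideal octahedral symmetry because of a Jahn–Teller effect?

[MnBr6]^3-

[Tc(OH)6]^+: Ligand charges: each hydroxide is −1. With an overall charge of +1 the technetium centre must be in the +7 oxidation state. Technetium is a group-7 element; Tc(VII) is therefore d⁰. The d⁰ configuration leaves the e_g set evenly filled (or empty) — no strong Jahn–Teller driving force.
[MnBr6]^3-: Each bromide is −1; balancing the −3 overall charge requires Mn(III). Manganese is a group-7 element; Mn(III) is therefore d⁴. Bromide is a weak-field ligand for a first-row metal, so the complex is high-spin. The t₂g³e_g¹ (high-spin) configuration has an unevenly filled e_g set; the Jahn–Teller theorem predicts a tetragonal distortion (typically axial elongation) to lift the degeneracy.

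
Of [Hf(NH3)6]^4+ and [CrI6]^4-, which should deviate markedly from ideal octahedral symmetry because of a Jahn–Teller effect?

[Hf(NH3)6]^4+: Ligand charges: ammonia is neutral. With an overall charge of +4 the hafnium centre must be in the +4 oxidation state. Hafnium is a group-4 element; Hf(IV) is therefore d⁰. The d⁰ configuration leaves the e_g set evenly filled (or empty) — no strong Jahn–Teller driving force.
[CrI6]^4-: Ligand charges: each iodide is −1. With an overall charge of −4 the chromium centre must be in the +2 oxidation state. Chromium is a group-6 element; Cr(II) is therefore d⁴. Iodide is a weak-field ligand for a first-row metal, so the complex is high-spin. The t₂g³e_g¹ (high-spin) configuration has an unevenly filled e_g set; the Jahn–Teller theorem predicts a tetragonal distortion (typically axial elongation) to lift the degeneracy.

[CrI6]^4-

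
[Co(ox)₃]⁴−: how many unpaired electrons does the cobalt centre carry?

Summing ligand charges against the −4 overall charge gives an oxidation state of +2 for cobalt.
Group 9 minus oxidation state 2 gives a d⁷ configuration.
Counting donor atoms: 3×oxalate (bidentate) → 6 donors. Coordination number = 6.
The spin state decides the count: Oxalate is a weak-field ligand for a first-row metal, so the complex is high-spin.
An octahedral high-spin d⁷ ion is t₂g⁵e_g², giving 3 unpaired electrons.

3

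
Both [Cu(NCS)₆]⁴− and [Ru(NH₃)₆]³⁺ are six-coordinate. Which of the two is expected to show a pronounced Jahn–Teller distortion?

[Cu(NCS)₆]⁴−: Summing ligand charges against the −4 overall charge gives an oxidation state of +2 for copper. Group 11 minus oxidation state 2 gives a d⁹ configuration. The t₂g⁶e_g³ configuration has an unevenly filled e_g set; the Jahn–Teller theorem predicts a tetragonal distortion (typically axial elongation) to lift the degeneracy.
[Ru(NH₃)₆]³⁺: Ligand charges: ammonia is neutral. With an overall charge of +3 the ruthenium centre must be in the +3 oxidation state. Ru sits in group 8, so the d-electron count is 8 − 3 = 5. A 4d ion has a large Δₒ and is invariably low-spin. The d⁵ configuration leaves the e_g set evenly filled (or empty) — no strong Jahn–Teller driving force.

[Cu(NCS)₆]⁴−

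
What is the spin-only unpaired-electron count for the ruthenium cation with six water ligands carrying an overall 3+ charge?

Ligand charges: water is neutral. With an overall charge of +3 the ruthenium centre must be in the +3 oxidation state.
Ru sits in group 8, so the d-electron count is 8 − 3 = 5.
The spin state decides the count: a 4d ion has a large Δₒ and is invariably low-spin.
An octahedral low-spin d⁵ ion is t₂g⁵e_g⁰, giving 1 unpaired electron.

1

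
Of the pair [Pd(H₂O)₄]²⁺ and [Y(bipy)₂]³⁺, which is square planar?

For [Pd(H₂O)₄]²⁺: Summing ligand charges against the +2 overall charge gives an oxidation state of +2 for palladium. Palladium is a group-10 element; Pd(II) is therefore d⁸. A 4d d⁸ ion has a large crystal-field splitting; square planar leaves the high-energy d_{x²−y²} orbital empty and maximises CFSE. → square planar.
For [Y(bipy)₂]³⁺: Ligand charges: 2,2′-bipyridine is neutral. With an overall charge of +3 the yttrium centre must be in the +3 oxidation state. Y sits in group 3, so the d-electron count is 3 − 3 = 0. A d⁰ ion has no crystal-field stabilisation preference between square planar and tetrahedral, so four ligands adopt the sterically favoured tetrahedral geometry. → tetrahedral.

[Pd(H₂O)₄]²⁺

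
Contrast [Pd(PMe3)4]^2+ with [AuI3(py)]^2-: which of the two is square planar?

[Pd(PMe3)4]^2+

For [Pd(PMe3)4]^2+: Summing ligand charges against the +2 overall charge gives an oxidation state of +2 for palladium. Pd sits in group 10, so the d-electron count is 10 − 2 = 8. A 4d d⁸ ion has a large crystal-field splitting; square planar leaves the high-energy d_{x²−y²} orbital empty and maximises CFSE. → square planar.
For [AuI3(py)]^2-: Ligand charges: each iodide is −1; pyridine is neutral. With an overall charge of −2 the gold centre must be in the +1 oxidation state. Group 11 minus oxidation state 1 gives a d¹⁰ configuration. A d¹⁰ ion has no crystal-field stabilisation preference between square planar and tetrahedral, so four ligands adopt the sterically favoured tetrahedral geometry. → tetrahedral.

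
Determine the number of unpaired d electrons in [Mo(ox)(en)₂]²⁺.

2

Summing ligand charges against the +2 overall charge gives an oxidation state of +4 for molybdenum.
Molybdenum is a group-6 element; Mo(IV) is therefore d².
Counting donor atoms: 1×oxalate (bidentate) → 2 donors; 2×ethylenediamine (bidentate) → 4 donors. Coordination number = 6.
In an octahedral field the d² configuration is t₂g²e_g⁰ (only one arrangement possible), giving 2 unpaired electrons.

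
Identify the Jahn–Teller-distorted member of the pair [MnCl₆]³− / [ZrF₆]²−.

[MnCl₆]³−: Ligand charges: each chloride is −1. With an overall charge of −3 the manganese centre must be in the +3 oxidation state. Group 7 minus oxidation state 3 gives a d⁴ configuration. Chloride is a weak-field ligand for a first-row metal, so the complex is high-spin. The t₂g³e_g¹ (high-spin) configuration has an unevenly filled e_g set; the Jahn–Teller theorem predicts a tetragonal distortion (typically axial elongation) to lift the degeneracy.
[ZrF₆]²−: Each fluoride is −1; balancing the −2 overall charge requires Zr(IV). Zr sits in group 4, so the d-electron count is 4 − 4 = 0. The d⁰ configuration leaves the e_g set evenly filled (or empty) — no strong Jahn–Teller driving force.

[MnCl₆]³−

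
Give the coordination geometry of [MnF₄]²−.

Summing ligand charges against the −2 overall charge gives an oxidation state of +2 for manganese.
Mn sits in group 7, so the d-electron count is 7 − 2 = 5.
With 4 monodentate ligands the coordination number is 4.
Fluoride is a weak-field ligand.
A high-spin d⁵ ion has zero CFSE in either geometry, so four ligands adopt the sterically favoured tetrahedral geometry.

tetrahedral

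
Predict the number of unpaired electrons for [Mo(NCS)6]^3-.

3 unpaired electrons

Ligand charges: each isothiocyanate is −1. With an overall charge of −3 the molybdenum centre must be in the +3 oxidation state.
Mo sits in group 6, so the d-electron count is 6 − 3 = 3.
In an octahedral field the d³ configuration is t₂g³e_g⁰ (only one arrangement possible), giving 3 unpaired electrons.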